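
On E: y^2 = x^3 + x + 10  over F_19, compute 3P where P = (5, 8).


k = 3 = 11_2 (binary, LSB first: 11)
Double-and-add from P = (5, 8):
  bit 0 = 1: acc = O + (5, 8) = (5, 8)
  bit 1 = 1: acc = (5, 8) + (9, 11) = (2, 18)

3P = (2, 18)


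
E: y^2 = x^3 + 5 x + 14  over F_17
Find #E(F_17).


For each x in F_17, count y with y^2 = x^3 + 5 x + 14 mod 17:
  x = 2: RHS = 15, y in [7, 10]  -> 2 point(s)
  x = 4: RHS = 13, y in [8, 9]  -> 2 point(s)
  x = 7: RHS = 1, y in [1, 16]  -> 2 point(s)
  x = 12: RHS = 0, y in [0]  -> 1 point(s)
  x = 13: RHS = 15, y in [7, 10]  -> 2 point(s)
  x = 15: RHS = 13, y in [8, 9]  -> 2 point(s)
  x = 16: RHS = 8, y in [5, 12]  -> 2 point(s)
Affine points: 13. Add the point at infinity: total = 14.

#E(F_17) = 14


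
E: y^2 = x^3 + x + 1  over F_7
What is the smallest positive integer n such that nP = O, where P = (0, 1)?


Compute successive multiples of P until we hit O:
  1P = (0, 1)
  2P = (2, 5)
  3P = (2, 2)
  4P = (0, 6)
  5P = O

ord(P) = 5


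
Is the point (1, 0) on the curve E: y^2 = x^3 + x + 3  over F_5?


Check whether y^2 = x^3 + 1 x + 3 (mod 5) for (x, y) = (1, 0).
LHS: y^2 = 0^2 mod 5 = 0
RHS: x^3 + 1 x + 3 = 1^3 + 1*1 + 3 mod 5 = 0
LHS = RHS

Yes, on the curve


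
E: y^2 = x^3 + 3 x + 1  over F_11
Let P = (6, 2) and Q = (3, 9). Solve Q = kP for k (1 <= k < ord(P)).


Enumerate multiples of P until we hit Q = (3, 9):
  1P = (6, 2)
  2P = (8, 3)
  3P = (0, 1)
  4P = (9, 3)
  5P = (1, 7)
  6P = (5, 8)
  7P = (3, 2)
  8P = (2, 9)
  9P = (4, 0)
  10P = (2, 2)
  11P = (3, 9)
Match found at i = 11.

k = 11


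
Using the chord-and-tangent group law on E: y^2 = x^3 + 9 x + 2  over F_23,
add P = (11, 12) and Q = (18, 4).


P != Q, so use the chord formula.
s = (y2 - y1) / (x2 - x1) = (15) / (7) mod 23 = 12
x3 = s^2 - x1 - x2 mod 23 = 12^2 - 11 - 18 = 0
y3 = s (x1 - x3) - y1 mod 23 = 12 * (11 - 0) - 12 = 5

P + Q = (0, 5)


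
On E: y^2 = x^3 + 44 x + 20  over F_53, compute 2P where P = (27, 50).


Doubling: s = (3 x1^2 + a) / (2 y1)
s = (3*27^2 + 44) / (2*50) mod 53 = 8
x3 = s^2 - 2 x1 mod 53 = 8^2 - 2*27 = 10
y3 = s (x1 - x3) - y1 mod 53 = 8 * (27 - 10) - 50 = 33

2P = (10, 33)


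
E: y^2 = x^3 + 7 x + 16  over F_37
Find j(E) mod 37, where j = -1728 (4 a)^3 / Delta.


Delta = -16(4 a^3 + 27 b^2) mod 37 = 27
-1728 * (4 a)^3 = -1728 * (4*7)^3 mod 37 = 10
j = 10 * 27^(-1) mod 37 = 36

j = 36 (mod 37)


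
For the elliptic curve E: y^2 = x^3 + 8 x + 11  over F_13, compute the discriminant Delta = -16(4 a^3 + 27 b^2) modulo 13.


4 a^3 + 27 b^2 = 4*8^3 + 27*11^2 = 2048 + 3267 = 5315
Delta = -16 * (5315) = -85040
Delta mod 13 = 6

Delta = 6 (mod 13)


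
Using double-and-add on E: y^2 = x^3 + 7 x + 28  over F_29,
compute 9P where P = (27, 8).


k = 9 = 1001_2 (binary, LSB first: 1001)
Double-and-add from P = (27, 8):
  bit 0 = 1: acc = O + (27, 8) = (27, 8)
  bit 1 = 0: acc unchanged = (27, 8)
  bit 2 = 0: acc unchanged = (27, 8)
  bit 3 = 1: acc = (27, 8) + (25, 20) = (13, 24)

9P = (13, 24)


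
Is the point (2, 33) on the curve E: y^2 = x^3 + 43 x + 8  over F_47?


Check whether y^2 = x^3 + 43 x + 8 (mod 47) for (x, y) = (2, 33).
LHS: y^2 = 33^2 mod 47 = 8
RHS: x^3 + 43 x + 8 = 2^3 + 43*2 + 8 mod 47 = 8
LHS = RHS

Yes, on the curve


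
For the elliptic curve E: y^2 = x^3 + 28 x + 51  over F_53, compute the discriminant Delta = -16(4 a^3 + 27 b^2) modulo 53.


4 a^3 + 27 b^2 = 4*28^3 + 27*51^2 = 87808 + 70227 = 158035
Delta = -16 * (158035) = -2528560
Delta mod 53 = 17

Delta = 17 (mod 53)


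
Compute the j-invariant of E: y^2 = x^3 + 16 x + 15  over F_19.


Delta = -16(4 a^3 + 27 b^2) mod 19 = 3
-1728 * (4 a)^3 = -1728 * (4*16)^3 mod 19 = 1
j = 1 * 3^(-1) mod 19 = 13

j = 13 (mod 19)


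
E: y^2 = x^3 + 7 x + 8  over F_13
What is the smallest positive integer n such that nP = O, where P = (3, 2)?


Compute successive multiples of P until we hit O:
  1P = (3, 2)
  2P = (11, 8)
  3P = (2, 2)
  4P = (8, 11)
  5P = (12, 0)
  6P = (8, 2)
  7P = (2, 11)
  8P = (11, 5)
  ... (continuing to 10P)
  10P = O

ord(P) = 10


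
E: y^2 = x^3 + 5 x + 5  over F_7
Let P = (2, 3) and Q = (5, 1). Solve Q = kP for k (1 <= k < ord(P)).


Enumerate multiples of P until we hit Q = (5, 1):
  1P = (2, 3)
  2P = (5, 6)
  3P = (1, 5)
  4P = (1, 2)
  5P = (5, 1)
Match found at i = 5.

k = 5


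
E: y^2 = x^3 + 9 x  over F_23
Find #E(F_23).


For each x in F_23, count y with y^2 = x^3 + 9 x + 0 mod 23:
  x = 0: RHS = 0, y in [0]  -> 1 point(s)
  x = 2: RHS = 3, y in [7, 16]  -> 2 point(s)
  x = 3: RHS = 8, y in [10, 13]  -> 2 point(s)
  x = 4: RHS = 8, y in [10, 13]  -> 2 point(s)
  x = 5: RHS = 9, y in [3, 20]  -> 2 point(s)
  x = 8: RHS = 9, y in [3, 20]  -> 2 point(s)
  x = 10: RHS = 9, y in [3, 20]  -> 2 point(s)
  x = 11: RHS = 4, y in [2, 21]  -> 2 point(s)
  x = 14: RHS = 18, y in [8, 15]  -> 2 point(s)
  x = 16: RHS = 8, y in [10, 13]  -> 2 point(s)
  x = 17: RHS = 6, y in [11, 12]  -> 2 point(s)
  x = 22: RHS = 13, y in [6, 17]  -> 2 point(s)
Affine points: 23. Add the point at infinity: total = 24.

#E(F_23) = 24


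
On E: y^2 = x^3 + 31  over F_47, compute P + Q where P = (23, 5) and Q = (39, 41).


P != Q, so use the chord formula.
s = (y2 - y1) / (x2 - x1) = (36) / (16) mod 47 = 14
x3 = s^2 - x1 - x2 mod 47 = 14^2 - 23 - 39 = 40
y3 = s (x1 - x3) - y1 mod 47 = 14 * (23 - 40) - 5 = 39

P + Q = (40, 39)


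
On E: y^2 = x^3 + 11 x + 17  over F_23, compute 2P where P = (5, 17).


Doubling: s = (3 x1^2 + a) / (2 y1)
s = (3*5^2 + 11) / (2*17) mod 23 = 12
x3 = s^2 - 2 x1 mod 23 = 12^2 - 2*5 = 19
y3 = s (x1 - x3) - y1 mod 23 = 12 * (5 - 19) - 17 = 22

2P = (19, 22)


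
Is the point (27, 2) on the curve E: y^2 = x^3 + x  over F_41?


Check whether y^2 = x^3 + 1 x + 0 (mod 41) for (x, y) = (27, 2).
LHS: y^2 = 2^2 mod 41 = 4
RHS: x^3 + 1 x + 0 = 27^3 + 1*27 + 0 mod 41 = 30
LHS != RHS

No, not on the curve


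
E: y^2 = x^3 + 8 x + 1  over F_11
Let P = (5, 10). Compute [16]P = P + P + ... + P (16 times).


k = 16 = 10000_2 (binary, LSB first: 00001)
Double-and-add from P = (5, 10):
  bit 0 = 0: acc unchanged = O
  bit 1 = 0: acc unchanged = O
  bit 2 = 0: acc unchanged = O
  bit 3 = 0: acc unchanged = O
  bit 4 = 1: acc = O + (5, 1) = (5, 1)

16P = (5, 1)


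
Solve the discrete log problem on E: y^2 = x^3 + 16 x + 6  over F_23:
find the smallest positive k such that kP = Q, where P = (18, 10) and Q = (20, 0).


Enumerate multiples of P until we hit Q = (20, 0):
  1P = (18, 10)
  2P = (5, 2)
  3P = (8, 5)
  4P = (3, 9)
  5P = (11, 15)
  6P = (10, 4)
  7P = (20, 0)
Match found at i = 7.

k = 7


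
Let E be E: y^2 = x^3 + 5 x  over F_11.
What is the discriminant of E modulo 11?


4 a^3 + 27 b^2 = 4*5^3 + 27*0^2 = 500 + 0 = 500
Delta = -16 * (500) = -8000
Delta mod 11 = 8

Delta = 8 (mod 11)


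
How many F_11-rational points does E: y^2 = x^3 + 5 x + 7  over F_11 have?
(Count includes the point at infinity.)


For each x in F_11, count y with y^2 = x^3 + 5 x + 7 mod 11:
  x = 2: RHS = 3, y in [5, 6]  -> 2 point(s)
  x = 3: RHS = 5, y in [4, 7]  -> 2 point(s)
  x = 4: RHS = 3, y in [5, 6]  -> 2 point(s)
  x = 5: RHS = 3, y in [5, 6]  -> 2 point(s)
  x = 6: RHS = 0, y in [0]  -> 1 point(s)
  x = 7: RHS = 0, y in [0]  -> 1 point(s)
  x = 8: RHS = 9, y in [3, 8]  -> 2 point(s)
  x = 9: RHS = 0, y in [0]  -> 1 point(s)
  x = 10: RHS = 1, y in [1, 10]  -> 2 point(s)
Affine points: 15. Add the point at infinity: total = 16.

#E(F_11) = 16


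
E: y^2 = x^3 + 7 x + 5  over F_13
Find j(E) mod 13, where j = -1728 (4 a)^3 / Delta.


Delta = -16(4 a^3 + 27 b^2) mod 13 = 8
-1728 * (4 a)^3 = -1728 * (4*7)^3 mod 13 = 8
j = 8 * 8^(-1) mod 13 = 1

j = 1 (mod 13)


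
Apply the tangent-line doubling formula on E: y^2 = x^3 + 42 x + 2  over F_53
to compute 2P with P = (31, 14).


Doubling: s = (3 x1^2 + a) / (2 y1)
s = (3*31^2 + 42) / (2*14) mod 53 = 42
x3 = s^2 - 2 x1 mod 53 = 42^2 - 2*31 = 6
y3 = s (x1 - x3) - y1 mod 53 = 42 * (31 - 6) - 14 = 29

2P = (6, 29)


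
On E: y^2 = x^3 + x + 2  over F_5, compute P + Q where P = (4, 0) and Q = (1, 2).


P != Q, so use the chord formula.
s = (y2 - y1) / (x2 - x1) = (2) / (2) mod 5 = 1
x3 = s^2 - x1 - x2 mod 5 = 1^2 - 4 - 1 = 1
y3 = s (x1 - x3) - y1 mod 5 = 1 * (4 - 1) - 0 = 3

P + Q = (1, 3)


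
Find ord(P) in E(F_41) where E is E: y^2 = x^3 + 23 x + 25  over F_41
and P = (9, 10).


Compute successive multiples of P until we hit O:
  1P = (9, 10)
  2P = (24, 16)
  3P = (18, 11)
  4P = (13, 26)
  5P = (35, 9)
  6P = (36, 21)
  7P = (19, 33)
  8P = (31, 5)
  ... (continuing to 51P)
  51P = O

ord(P) = 51


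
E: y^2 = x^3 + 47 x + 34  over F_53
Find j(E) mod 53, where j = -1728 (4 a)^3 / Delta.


Delta = -16(4 a^3 + 27 b^2) mod 53 = 18
-1728 * (4 a)^3 = -1728 * (4*47)^3 mod 53 = 30
j = 30 * 18^(-1) mod 53 = 37

j = 37 (mod 53)


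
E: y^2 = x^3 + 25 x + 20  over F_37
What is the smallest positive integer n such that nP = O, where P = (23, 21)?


Compute successive multiples of P until we hit O:
  1P = (23, 21)
  2P = (19, 18)
  3P = (21, 36)
  4P = (3, 14)
  5P = (4, 6)
  6P = (22, 9)
  7P = (25, 29)
  8P = (5, 14)
  ... (continuing to 47P)
  47P = O

ord(P) = 47


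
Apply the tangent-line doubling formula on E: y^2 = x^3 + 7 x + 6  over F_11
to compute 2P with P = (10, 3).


Doubling: s = (3 x1^2 + a) / (2 y1)
s = (3*10^2 + 7) / (2*3) mod 11 = 9
x3 = s^2 - 2 x1 mod 11 = 9^2 - 2*10 = 6
y3 = s (x1 - x3) - y1 mod 11 = 9 * (10 - 6) - 3 = 0

2P = (6, 0)


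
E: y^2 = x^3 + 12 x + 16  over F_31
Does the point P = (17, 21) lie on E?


Check whether y^2 = x^3 + 12 x + 16 (mod 31) for (x, y) = (17, 21).
LHS: y^2 = 21^2 mod 31 = 7
RHS: x^3 + 12 x + 16 = 17^3 + 12*17 + 16 mod 31 = 18
LHS != RHS

No, not on the curve


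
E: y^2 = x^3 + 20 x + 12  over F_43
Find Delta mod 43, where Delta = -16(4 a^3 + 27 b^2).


4 a^3 + 27 b^2 = 4*20^3 + 27*12^2 = 32000 + 3888 = 35888
Delta = -16 * (35888) = -574208
Delta mod 43 = 14

Delta = 14 (mod 43)


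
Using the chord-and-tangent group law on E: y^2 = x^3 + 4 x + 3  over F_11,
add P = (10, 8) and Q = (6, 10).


P != Q, so use the chord formula.
s = (y2 - y1) / (x2 - x1) = (2) / (7) mod 11 = 5
x3 = s^2 - x1 - x2 mod 11 = 5^2 - 10 - 6 = 9
y3 = s (x1 - x3) - y1 mod 11 = 5 * (10 - 9) - 8 = 8

P + Q = (9, 8)


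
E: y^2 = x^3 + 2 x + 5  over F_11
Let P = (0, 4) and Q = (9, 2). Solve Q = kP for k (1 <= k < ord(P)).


Enumerate multiples of P until we hit Q = (9, 2):
  1P = (0, 4)
  2P = (9, 2)
Match found at i = 2.

k = 2


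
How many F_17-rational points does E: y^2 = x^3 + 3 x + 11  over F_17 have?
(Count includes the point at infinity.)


For each x in F_17, count y with y^2 = x^3 + 3 x + 11 mod 17:
  x = 1: RHS = 15, y in [7, 10]  -> 2 point(s)
  x = 2: RHS = 8, y in [5, 12]  -> 2 point(s)
  x = 3: RHS = 13, y in [8, 9]  -> 2 point(s)
  x = 4: RHS = 2, y in [6, 11]  -> 2 point(s)
  x = 5: RHS = 15, y in [7, 10]  -> 2 point(s)
  x = 7: RHS = 1, y in [1, 16]  -> 2 point(s)
  x = 9: RHS = 2, y in [6, 11]  -> 2 point(s)
  x = 10: RHS = 4, y in [2, 15]  -> 2 point(s)
  x = 11: RHS = 15, y in [7, 10]  -> 2 point(s)
  x = 14: RHS = 9, y in [3, 14]  -> 2 point(s)
Affine points: 20. Add the point at infinity: total = 21.

#E(F_17) = 21


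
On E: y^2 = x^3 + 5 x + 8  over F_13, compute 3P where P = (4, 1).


k = 3 = 11_2 (binary, LSB first: 11)
Double-and-add from P = (4, 1):
  bit 0 = 1: acc = O + (4, 1) = (4, 1)
  bit 1 = 1: acc = (4, 1) + (2, 0) = (4, 12)

3P = (4, 12)


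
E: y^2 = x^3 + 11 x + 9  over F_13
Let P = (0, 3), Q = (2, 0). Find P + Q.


P != Q, so use the chord formula.
s = (y2 - y1) / (x2 - x1) = (10) / (2) mod 13 = 5
x3 = s^2 - x1 - x2 mod 13 = 5^2 - 0 - 2 = 10
y3 = s (x1 - x3) - y1 mod 13 = 5 * (0 - 10) - 3 = 12

P + Q = (10, 12)


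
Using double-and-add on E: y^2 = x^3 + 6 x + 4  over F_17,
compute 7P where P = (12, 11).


k = 7 = 111_2 (binary, LSB first: 111)
Double-and-add from P = (12, 11):
  bit 0 = 1: acc = O + (12, 11) = (12, 11)
  bit 1 = 1: acc = (12, 11) + (12, 6) = O
  bit 2 = 1: acc = O + (12, 11) = (12, 11)

7P = (12, 11)


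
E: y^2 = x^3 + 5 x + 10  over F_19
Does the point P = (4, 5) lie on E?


Check whether y^2 = x^3 + 5 x + 10 (mod 19) for (x, y) = (4, 5).
LHS: y^2 = 5^2 mod 19 = 6
RHS: x^3 + 5 x + 10 = 4^3 + 5*4 + 10 mod 19 = 18
LHS != RHS

No, not on the curve


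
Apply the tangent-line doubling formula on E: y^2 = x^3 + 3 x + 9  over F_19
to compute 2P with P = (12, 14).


Doubling: s = (3 x1^2 + a) / (2 y1)
s = (3*12^2 + 3) / (2*14) mod 19 = 4
x3 = s^2 - 2 x1 mod 19 = 4^2 - 2*12 = 11
y3 = s (x1 - x3) - y1 mod 19 = 4 * (12 - 11) - 14 = 9

2P = (11, 9)


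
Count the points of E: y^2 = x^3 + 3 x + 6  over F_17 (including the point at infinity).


For each x in F_17, count y with y^2 = x^3 + 3 x + 6 mod 17:
  x = 3: RHS = 8, y in [5, 12]  -> 2 point(s)
  x = 6: RHS = 2, y in [6, 11]  -> 2 point(s)
  x = 7: RHS = 13, y in [8, 9]  -> 2 point(s)
  x = 8: RHS = 15, y in [7, 10]  -> 2 point(s)
  x = 10: RHS = 16, y in [4, 13]  -> 2 point(s)
  x = 12: RHS = 2, y in [6, 11]  -> 2 point(s)
  x = 13: RHS = 15, y in [7, 10]  -> 2 point(s)
  x = 14: RHS = 4, y in [2, 15]  -> 2 point(s)
  x = 15: RHS = 9, y in [3, 14]  -> 2 point(s)
  x = 16: RHS = 2, y in [6, 11]  -> 2 point(s)
Affine points: 20. Add the point at infinity: total = 21.

#E(F_17) = 21


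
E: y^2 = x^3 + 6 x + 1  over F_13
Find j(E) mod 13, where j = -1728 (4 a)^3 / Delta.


Delta = -16(4 a^3 + 27 b^2) mod 13 = 5
-1728 * (4 a)^3 = -1728 * (4*6)^3 mod 13 = 5
j = 5 * 5^(-1) mod 13 = 1

j = 1 (mod 13)


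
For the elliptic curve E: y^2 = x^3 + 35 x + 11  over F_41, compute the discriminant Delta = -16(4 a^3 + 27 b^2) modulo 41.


4 a^3 + 27 b^2 = 4*35^3 + 27*11^2 = 171500 + 3267 = 174767
Delta = -16 * (174767) = -2796272
Delta mod 41 = 10

Delta = 10 (mod 41)


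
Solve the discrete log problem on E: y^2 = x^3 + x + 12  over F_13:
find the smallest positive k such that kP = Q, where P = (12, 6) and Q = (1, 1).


Enumerate multiples of P until we hit Q = (1, 1):
  1P = (12, 6)
  2P = (5, 5)
  3P = (0, 5)
  4P = (2, 10)
  5P = (8, 8)
  6P = (3, 9)
  7P = (1, 12)
  8P = (9, 3)
  9P = (6, 0)
  10P = (9, 10)
  11P = (1, 1)
Match found at i = 11.

k = 11


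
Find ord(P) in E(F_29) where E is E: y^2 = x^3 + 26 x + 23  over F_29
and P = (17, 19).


Compute successive multiples of P until we hit O:
  1P = (17, 19)
  2P = (18, 1)
  3P = (28, 5)
  4P = (0, 20)
  5P = (11, 25)
  6P = (2, 24)
  7P = (23, 12)
  8P = (25, 0)
  ... (continuing to 16P)
  16P = O

ord(P) = 16


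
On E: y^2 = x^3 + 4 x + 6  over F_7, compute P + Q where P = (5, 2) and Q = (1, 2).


P != Q, so use the chord formula.
s = (y2 - y1) / (x2 - x1) = (0) / (3) mod 7 = 0
x3 = s^2 - x1 - x2 mod 7 = 0^2 - 5 - 1 = 1
y3 = s (x1 - x3) - y1 mod 7 = 0 * (5 - 1) - 2 = 5

P + Q = (1, 5)


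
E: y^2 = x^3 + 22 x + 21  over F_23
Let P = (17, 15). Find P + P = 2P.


Doubling: s = (3 x1^2 + a) / (2 y1)
s = (3*17^2 + 22) / (2*15) mod 23 = 12
x3 = s^2 - 2 x1 mod 23 = 12^2 - 2*17 = 18
y3 = s (x1 - x3) - y1 mod 23 = 12 * (17 - 18) - 15 = 19

2P = (18, 19)


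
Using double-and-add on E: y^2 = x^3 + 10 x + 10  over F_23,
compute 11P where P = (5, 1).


k = 11 = 1011_2 (binary, LSB first: 1101)
Double-and-add from P = (5, 1):
  bit 0 = 1: acc = O + (5, 1) = (5, 1)
  bit 1 = 1: acc = (5, 1) + (8, 21) = (11, 5)
  bit 2 = 0: acc unchanged = (11, 5)
  bit 3 = 1: acc = (11, 5) + (9, 1) = (7, 3)

11P = (7, 3)


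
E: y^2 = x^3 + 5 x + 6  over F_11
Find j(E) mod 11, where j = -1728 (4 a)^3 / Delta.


Delta = -16(4 a^3 + 27 b^2) mod 11 = 10
-1728 * (4 a)^3 = -1728 * (4*5)^3 mod 11 = 8
j = 8 * 10^(-1) mod 11 = 3

j = 3 (mod 11)


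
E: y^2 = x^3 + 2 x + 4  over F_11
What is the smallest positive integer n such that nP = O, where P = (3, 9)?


Compute successive multiples of P until we hit O:
  1P = (3, 9)
  2P = (6, 10)
  3P = (7, 8)
  4P = (10, 1)
  5P = (2, 4)
  6P = (9, 5)
  7P = (8, 9)
  8P = (0, 2)
  ... (continuing to 17P)
  17P = O

ord(P) = 17


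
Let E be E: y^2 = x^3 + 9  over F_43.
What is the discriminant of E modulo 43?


4 a^3 + 27 b^2 = 4*0^3 + 27*9^2 = 0 + 2187 = 2187
Delta = -16 * (2187) = -34992
Delta mod 43 = 10

Delta = 10 (mod 43)


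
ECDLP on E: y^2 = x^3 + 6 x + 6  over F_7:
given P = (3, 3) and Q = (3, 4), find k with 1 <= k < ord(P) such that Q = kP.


Enumerate multiples of P until we hit Q = (3, 4):
  1P = (3, 3)
  2P = (5, 0)
  3P = (3, 4)
Match found at i = 3.

k = 3


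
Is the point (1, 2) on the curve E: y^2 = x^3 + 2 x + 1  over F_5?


Check whether y^2 = x^3 + 2 x + 1 (mod 5) for (x, y) = (1, 2).
LHS: y^2 = 2^2 mod 5 = 4
RHS: x^3 + 2 x + 1 = 1^3 + 2*1 + 1 mod 5 = 4
LHS = RHS

Yes, on the curve


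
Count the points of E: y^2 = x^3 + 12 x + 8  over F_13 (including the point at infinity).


For each x in F_13, count y with y^2 = x^3 + 12 x + 8 mod 13:
  x = 2: RHS = 1, y in [1, 12]  -> 2 point(s)
  x = 4: RHS = 3, y in [4, 9]  -> 2 point(s)
  x = 6: RHS = 10, y in [6, 7]  -> 2 point(s)
  x = 9: RHS = 0, y in [0]  -> 1 point(s)
  x = 10: RHS = 10, y in [6, 7]  -> 2 point(s)
Affine points: 9. Add the point at infinity: total = 10.

#E(F_13) = 10


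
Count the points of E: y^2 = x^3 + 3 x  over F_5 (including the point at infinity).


For each x in F_5, count y with y^2 = x^3 + 3 x + 0 mod 5:
  x = 0: RHS = 0, y in [0]  -> 1 point(s)
  x = 1: RHS = 4, y in [2, 3]  -> 2 point(s)
  x = 2: RHS = 4, y in [2, 3]  -> 2 point(s)
  x = 3: RHS = 1, y in [1, 4]  -> 2 point(s)
  x = 4: RHS = 1, y in [1, 4]  -> 2 point(s)
Affine points: 9. Add the point at infinity: total = 10.

#E(F_5) = 10


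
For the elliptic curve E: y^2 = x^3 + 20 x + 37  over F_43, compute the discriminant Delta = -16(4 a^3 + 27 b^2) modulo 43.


4 a^3 + 27 b^2 = 4*20^3 + 27*37^2 = 32000 + 36963 = 68963
Delta = -16 * (68963) = -1103408
Delta mod 43 = 15

Delta = 15 (mod 43)


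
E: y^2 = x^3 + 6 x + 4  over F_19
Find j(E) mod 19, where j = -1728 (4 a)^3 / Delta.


Delta = -16(4 a^3 + 27 b^2) mod 19 = 12
-1728 * (4 a)^3 = -1728 * (4*6)^3 mod 19 = 11
j = 11 * 12^(-1) mod 19 = 12

j = 12 (mod 19)


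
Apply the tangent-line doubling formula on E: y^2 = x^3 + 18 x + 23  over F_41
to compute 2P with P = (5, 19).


Doubling: s = (3 x1^2 + a) / (2 y1)
s = (3*5^2 + 18) / (2*19) mod 41 = 10
x3 = s^2 - 2 x1 mod 41 = 10^2 - 2*5 = 8
y3 = s (x1 - x3) - y1 mod 41 = 10 * (5 - 8) - 19 = 33

2P = (8, 33)


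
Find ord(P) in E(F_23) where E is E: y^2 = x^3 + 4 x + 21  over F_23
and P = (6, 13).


Compute successive multiples of P until we hit O:
  1P = (6, 13)
  2P = (12, 16)
  3P = (11, 19)
  4P = (1, 16)
  5P = (9, 21)
  6P = (10, 7)
  7P = (15, 12)
  8P = (4, 20)
  ... (continuing to 27P)
  27P = O

ord(P) = 27


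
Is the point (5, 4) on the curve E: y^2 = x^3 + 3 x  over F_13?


Check whether y^2 = x^3 + 3 x + 0 (mod 13) for (x, y) = (5, 4).
LHS: y^2 = 4^2 mod 13 = 3
RHS: x^3 + 3 x + 0 = 5^3 + 3*5 + 0 mod 13 = 10
LHS != RHS

No, not on the curve


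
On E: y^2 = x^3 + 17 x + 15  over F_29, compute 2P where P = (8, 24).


k = 2 = 10_2 (binary, LSB first: 01)
Double-and-add from P = (8, 24):
  bit 0 = 0: acc unchanged = O
  bit 1 = 1: acc = O + (18, 11) = (18, 11)

2P = (18, 11)


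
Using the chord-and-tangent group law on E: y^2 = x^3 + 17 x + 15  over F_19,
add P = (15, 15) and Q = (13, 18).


P != Q, so use the chord formula.
s = (y2 - y1) / (x2 - x1) = (3) / (17) mod 19 = 8
x3 = s^2 - x1 - x2 mod 19 = 8^2 - 15 - 13 = 17
y3 = s (x1 - x3) - y1 mod 19 = 8 * (15 - 17) - 15 = 7

P + Q = (17, 7)


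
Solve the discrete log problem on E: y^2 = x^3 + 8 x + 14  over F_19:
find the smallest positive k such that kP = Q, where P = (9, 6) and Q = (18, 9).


Enumerate multiples of P until we hit Q = (18, 9):
  1P = (9, 6)
  2P = (18, 10)
  3P = (18, 9)
Match found at i = 3.

k = 3


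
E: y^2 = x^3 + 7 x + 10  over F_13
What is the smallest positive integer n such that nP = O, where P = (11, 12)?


Compute successive multiples of P until we hit O:
  1P = (11, 12)
  2P = (0, 7)
  3P = (5, 12)
  4P = (10, 1)
  5P = (9, 10)
  6P = (7, 5)
  7P = (7, 8)
  8P = (9, 3)
  ... (continuing to 13P)
  13P = O

ord(P) = 13


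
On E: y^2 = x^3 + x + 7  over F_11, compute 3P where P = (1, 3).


k = 3 = 11_2 (binary, LSB first: 11)
Double-and-add from P = (1, 3):
  bit 0 = 1: acc = O + (1, 3) = (1, 3)
  bit 1 = 1: acc = (1, 3) + (7, 4) = (7, 7)

3P = (7, 7)


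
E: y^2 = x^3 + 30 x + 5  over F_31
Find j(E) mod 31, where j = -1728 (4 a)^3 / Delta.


Delta = -16(4 a^3 + 27 b^2) mod 31 = 21
-1728 * (4 a)^3 = -1728 * (4*30)^3 mod 31 = 15
j = 15 * 21^(-1) mod 31 = 14

j = 14 (mod 31)


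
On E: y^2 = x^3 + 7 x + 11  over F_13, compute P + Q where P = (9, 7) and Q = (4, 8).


P != Q, so use the chord formula.
s = (y2 - y1) / (x2 - x1) = (1) / (8) mod 13 = 5
x3 = s^2 - x1 - x2 mod 13 = 5^2 - 9 - 4 = 12
y3 = s (x1 - x3) - y1 mod 13 = 5 * (9 - 12) - 7 = 4

P + Q = (12, 4)


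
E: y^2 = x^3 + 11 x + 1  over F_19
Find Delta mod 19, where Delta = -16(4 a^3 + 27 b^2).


4 a^3 + 27 b^2 = 4*11^3 + 27*1^2 = 5324 + 27 = 5351
Delta = -16 * (5351) = -85616
Delta mod 19 = 17

Delta = 17 (mod 19)


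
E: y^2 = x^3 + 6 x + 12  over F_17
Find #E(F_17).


For each x in F_17, count y with y^2 = x^3 + 6 x + 12 mod 17:
  x = 1: RHS = 2, y in [6, 11]  -> 2 point(s)
  x = 2: RHS = 15, y in [7, 10]  -> 2 point(s)
  x = 4: RHS = 15, y in [7, 10]  -> 2 point(s)
  x = 6: RHS = 9, y in [3, 14]  -> 2 point(s)
  x = 9: RHS = 13, y in [8, 9]  -> 2 point(s)
  x = 10: RHS = 1, y in [1, 16]  -> 2 point(s)
  x = 11: RHS = 15, y in [7, 10]  -> 2 point(s)
  x = 13: RHS = 9, y in [3, 14]  -> 2 point(s)
  x = 14: RHS = 1, y in [1, 16]  -> 2 point(s)
  x = 15: RHS = 9, y in [3, 14]  -> 2 point(s)
Affine points: 20. Add the point at infinity: total = 21.

#E(F_17) = 21


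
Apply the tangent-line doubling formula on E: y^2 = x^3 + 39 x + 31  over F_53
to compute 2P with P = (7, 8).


Doubling: s = (3 x1^2 + a) / (2 y1)
s = (3*7^2 + 39) / (2*8) mod 53 = 5
x3 = s^2 - 2 x1 mod 53 = 5^2 - 2*7 = 11
y3 = s (x1 - x3) - y1 mod 53 = 5 * (7 - 11) - 8 = 25

2P = (11, 25)


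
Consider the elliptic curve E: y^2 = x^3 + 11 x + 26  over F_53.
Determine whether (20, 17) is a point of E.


Check whether y^2 = x^3 + 11 x + 26 (mod 53) for (x, y) = (20, 17).
LHS: y^2 = 17^2 mod 53 = 24
RHS: x^3 + 11 x + 26 = 20^3 + 11*20 + 26 mod 53 = 31
LHS != RHS

No, not on the curve


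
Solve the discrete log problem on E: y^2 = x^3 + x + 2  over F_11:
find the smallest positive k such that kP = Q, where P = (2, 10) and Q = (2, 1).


Enumerate multiples of P until we hit Q = (2, 1):
  1P = (2, 10)
  2P = (8, 7)
  3P = (4, 2)
  4P = (10, 0)
  5P = (4, 9)
  6P = (8, 4)
  7P = (2, 1)
Match found at i = 7.

k = 7


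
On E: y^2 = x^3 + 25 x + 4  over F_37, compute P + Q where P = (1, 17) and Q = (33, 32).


P != Q, so use the chord formula.
s = (y2 - y1) / (x2 - x1) = (15) / (32) mod 37 = 34
x3 = s^2 - x1 - x2 mod 37 = 34^2 - 1 - 33 = 12
y3 = s (x1 - x3) - y1 mod 37 = 34 * (1 - 12) - 17 = 16

P + Q = (12, 16)


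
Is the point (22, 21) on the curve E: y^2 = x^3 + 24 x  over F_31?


Check whether y^2 = x^3 + 24 x + 0 (mod 31) for (x, y) = (22, 21).
LHS: y^2 = 21^2 mod 31 = 7
RHS: x^3 + 24 x + 0 = 22^3 + 24*22 + 0 mod 31 = 16
LHS != RHS

No, not on the curve


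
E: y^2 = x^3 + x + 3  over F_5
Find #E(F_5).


For each x in F_5, count y with y^2 = x^3 + 1 x + 3 mod 5:
  x = 1: RHS = 0, y in [0]  -> 1 point(s)
  x = 4: RHS = 1, y in [1, 4]  -> 2 point(s)
Affine points: 3. Add the point at infinity: total = 4.

#E(F_5) = 4


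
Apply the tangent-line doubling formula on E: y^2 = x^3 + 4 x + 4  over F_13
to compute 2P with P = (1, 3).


Doubling: s = (3 x1^2 + a) / (2 y1)
s = (3*1^2 + 4) / (2*3) mod 13 = 12
x3 = s^2 - 2 x1 mod 13 = 12^2 - 2*1 = 12
y3 = s (x1 - x3) - y1 mod 13 = 12 * (1 - 12) - 3 = 8

2P = (12, 8)


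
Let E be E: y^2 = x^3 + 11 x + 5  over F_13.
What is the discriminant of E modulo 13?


4 a^3 + 27 b^2 = 4*11^3 + 27*5^2 = 5324 + 675 = 5999
Delta = -16 * (5999) = -95984
Delta mod 13 = 8

Delta = 8 (mod 13)


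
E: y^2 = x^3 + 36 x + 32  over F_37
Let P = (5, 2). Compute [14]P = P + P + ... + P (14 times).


k = 14 = 1110_2 (binary, LSB first: 0111)
Double-and-add from P = (5, 2):
  bit 0 = 0: acc unchanged = O
  bit 1 = 1: acc = O + (27, 35) = (27, 35)
  bit 2 = 1: acc = (27, 35) + (9, 7) = (29, 3)
  bit 3 = 1: acc = (29, 3) + (15, 32) = (19, 8)

14P = (19, 8)


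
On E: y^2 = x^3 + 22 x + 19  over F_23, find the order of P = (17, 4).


Compute successive multiples of P until we hit O:
  1P = (17, 4)
  2P = (13, 15)
  3P = (2, 18)
  4P = (20, 8)
  5P = (21, 6)
  6P = (14, 9)
  7P = (5, 22)
  8P = (9, 7)
  ... (continuing to 17P)
  17P = O

ord(P) = 17


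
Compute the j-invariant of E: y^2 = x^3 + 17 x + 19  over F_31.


Delta = -16(4 a^3 + 27 b^2) mod 31 = 10
-1728 * (4 a)^3 = -1728 * (4*17)^3 mod 31 = 23
j = 23 * 10^(-1) mod 31 = 24

j = 24 (mod 31)


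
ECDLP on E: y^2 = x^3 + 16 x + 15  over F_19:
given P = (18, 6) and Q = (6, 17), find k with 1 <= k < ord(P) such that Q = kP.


Enumerate multiples of P until we hit Q = (6, 17):
  1P = (18, 6)
  2P = (2, 13)
  3P = (15, 1)
  4P = (12, 4)
  5P = (6, 17)
Match found at i = 5.

k = 5


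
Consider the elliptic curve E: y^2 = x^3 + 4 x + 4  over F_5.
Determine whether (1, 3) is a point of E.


Check whether y^2 = x^3 + 4 x + 4 (mod 5) for (x, y) = (1, 3).
LHS: y^2 = 3^2 mod 5 = 4
RHS: x^3 + 4 x + 4 = 1^3 + 4*1 + 4 mod 5 = 4
LHS = RHS

Yes, on the curve


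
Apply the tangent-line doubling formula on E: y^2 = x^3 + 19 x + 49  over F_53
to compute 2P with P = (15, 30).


Doubling: s = (3 x1^2 + a) / (2 y1)
s = (3*15^2 + 19) / (2*30) mod 53 = 31
x3 = s^2 - 2 x1 mod 53 = 31^2 - 2*15 = 30
y3 = s (x1 - x3) - y1 mod 53 = 31 * (15 - 30) - 30 = 35

2P = (30, 35)


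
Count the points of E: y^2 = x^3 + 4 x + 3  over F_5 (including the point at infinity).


For each x in F_5, count y with y^2 = x^3 + 4 x + 3 mod 5:
  x = 2: RHS = 4, y in [2, 3]  -> 2 point(s)
Affine points: 2. Add the point at infinity: total = 3.

#E(F_5) = 3


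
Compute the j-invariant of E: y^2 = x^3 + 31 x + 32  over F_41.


Delta = -16(4 a^3 + 27 b^2) mod 41 = 21
-1728 * (4 a)^3 = -1728 * (4*31)^3 mod 41 = 35
j = 35 * 21^(-1) mod 41 = 29

j = 29 (mod 41)


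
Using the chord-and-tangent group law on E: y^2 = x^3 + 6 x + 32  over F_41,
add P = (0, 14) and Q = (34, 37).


P != Q, so use the chord formula.
s = (y2 - y1) / (x2 - x1) = (23) / (34) mod 41 = 26
x3 = s^2 - x1 - x2 mod 41 = 26^2 - 0 - 34 = 27
y3 = s (x1 - x3) - y1 mod 41 = 26 * (0 - 27) - 14 = 22

P + Q = (27, 22)


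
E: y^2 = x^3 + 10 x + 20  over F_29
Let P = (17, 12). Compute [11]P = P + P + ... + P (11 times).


k = 11 = 1011_2 (binary, LSB first: 1101)
Double-and-add from P = (17, 12):
  bit 0 = 1: acc = O + (17, 12) = (17, 12)
  bit 1 = 1: acc = (17, 12) + (19, 14) = (23, 11)
  bit 2 = 0: acc unchanged = (23, 11)
  bit 3 = 1: acc = (23, 11) + (14, 27) = (17, 17)

11P = (17, 17)


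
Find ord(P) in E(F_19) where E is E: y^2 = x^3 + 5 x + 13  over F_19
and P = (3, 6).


Compute successive multiples of P until we hit O:
  1P = (3, 6)
  2P = (18, 11)
  3P = (15, 9)
  4P = (7, 12)
  5P = (16, 3)
  6P = (5, 12)
  7P = (1, 0)
  8P = (5, 7)
  ... (continuing to 14P)
  14P = O

ord(P) = 14


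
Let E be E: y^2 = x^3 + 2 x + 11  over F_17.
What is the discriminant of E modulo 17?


4 a^3 + 27 b^2 = 4*2^3 + 27*11^2 = 32 + 3267 = 3299
Delta = -16 * (3299) = -52784
Delta mod 17 = 1

Delta = 1 (mod 17)


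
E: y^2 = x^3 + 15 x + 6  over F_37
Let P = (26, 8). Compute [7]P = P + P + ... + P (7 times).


k = 7 = 111_2 (binary, LSB first: 111)
Double-and-add from P = (26, 8):
  bit 0 = 1: acc = O + (26, 8) = (26, 8)
  bit 1 = 1: acc = (26, 8) + (13, 17) = (23, 7)
  bit 2 = 1: acc = (23, 7) + (21, 6) = (21, 31)

7P = (21, 31)


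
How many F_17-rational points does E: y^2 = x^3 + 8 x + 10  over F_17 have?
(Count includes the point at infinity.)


For each x in F_17, count y with y^2 = x^3 + 8 x + 10 mod 17:
  x = 1: RHS = 2, y in [6, 11]  -> 2 point(s)
  x = 2: RHS = 0, y in [0]  -> 1 point(s)
  x = 4: RHS = 4, y in [2, 15]  -> 2 point(s)
  x = 6: RHS = 2, y in [6, 11]  -> 2 point(s)
  x = 7: RHS = 1, y in [1, 16]  -> 2 point(s)
  x = 8: RHS = 8, y in [5, 12]  -> 2 point(s)
  x = 10: RHS = 2, y in [6, 11]  -> 2 point(s)
  x = 11: RHS = 1, y in [1, 16]  -> 2 point(s)
  x = 12: RHS = 15, y in [7, 10]  -> 2 point(s)
  x = 13: RHS = 16, y in [4, 13]  -> 2 point(s)
  x = 16: RHS = 1, y in [1, 16]  -> 2 point(s)
Affine points: 21. Add the point at infinity: total = 22.

#E(F_17) = 22


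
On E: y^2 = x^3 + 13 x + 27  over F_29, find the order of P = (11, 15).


Compute successive multiples of P until we hit O:
  1P = (11, 15)
  2P = (8, 11)
  3P = (15, 28)
  4P = (19, 17)
  5P = (19, 12)
  6P = (15, 1)
  7P = (8, 18)
  8P = (11, 14)
  ... (continuing to 9P)
  9P = O

ord(P) = 9


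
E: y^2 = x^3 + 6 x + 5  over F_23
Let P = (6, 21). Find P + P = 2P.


Doubling: s = (3 x1^2 + a) / (2 y1)
s = (3*6^2 + 6) / (2*21) mod 23 = 6
x3 = s^2 - 2 x1 mod 23 = 6^2 - 2*6 = 1
y3 = s (x1 - x3) - y1 mod 23 = 6 * (6 - 1) - 21 = 9

2P = (1, 9)


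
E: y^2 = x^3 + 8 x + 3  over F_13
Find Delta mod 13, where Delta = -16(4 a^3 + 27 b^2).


4 a^3 + 27 b^2 = 4*8^3 + 27*3^2 = 2048 + 243 = 2291
Delta = -16 * (2291) = -36656
Delta mod 13 = 4

Delta = 4 (mod 13)


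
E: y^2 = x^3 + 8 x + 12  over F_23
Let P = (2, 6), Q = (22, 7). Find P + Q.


P != Q, so use the chord formula.
s = (y2 - y1) / (x2 - x1) = (1) / (20) mod 23 = 15
x3 = s^2 - x1 - x2 mod 23 = 15^2 - 2 - 22 = 17
y3 = s (x1 - x3) - y1 mod 23 = 15 * (2 - 17) - 6 = 22

P + Q = (17, 22)


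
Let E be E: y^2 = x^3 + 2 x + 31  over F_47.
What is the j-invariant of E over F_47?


Delta = -16(4 a^3 + 27 b^2) mod 47 = 4
-1728 * (4 a)^3 = -1728 * (4*2)^3 mod 47 = 39
j = 39 * 4^(-1) mod 47 = 45

j = 45 (mod 47)


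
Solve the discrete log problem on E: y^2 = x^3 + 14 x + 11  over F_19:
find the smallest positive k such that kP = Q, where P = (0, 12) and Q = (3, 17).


Enumerate multiples of P until we hit Q = (3, 17):
  1P = (0, 12)
  2P = (1, 8)
  3P = (15, 10)
  4P = (9, 12)
  5P = (10, 7)
  6P = (14, 14)
  7P = (12, 8)
  8P = (5, 15)
  9P = (6, 11)
  10P = (3, 17)
Match found at i = 10.

k = 10


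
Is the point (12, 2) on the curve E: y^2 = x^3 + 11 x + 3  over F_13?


Check whether y^2 = x^3 + 11 x + 3 (mod 13) for (x, y) = (12, 2).
LHS: y^2 = 2^2 mod 13 = 4
RHS: x^3 + 11 x + 3 = 12^3 + 11*12 + 3 mod 13 = 4
LHS = RHS

Yes, on the curve


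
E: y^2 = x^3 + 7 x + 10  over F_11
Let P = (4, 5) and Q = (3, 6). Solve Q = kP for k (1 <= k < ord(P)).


Enumerate multiples of P until we hit Q = (3, 6):
  1P = (4, 5)
  2P = (3, 6)
Match found at i = 2.

k = 2


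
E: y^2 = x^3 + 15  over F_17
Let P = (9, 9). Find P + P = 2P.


Doubling: s = (3 x1^2 + a) / (2 y1)
s = (3*9^2 + 0) / (2*9) mod 17 = 5
x3 = s^2 - 2 x1 mod 17 = 5^2 - 2*9 = 7
y3 = s (x1 - x3) - y1 mod 17 = 5 * (9 - 7) - 9 = 1

2P = (7, 1)


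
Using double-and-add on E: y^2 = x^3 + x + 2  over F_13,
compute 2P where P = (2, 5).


k = 2 = 10_2 (binary, LSB first: 01)
Double-and-add from P = (2, 5):
  bit 0 = 0: acc unchanged = O
  bit 1 = 1: acc = O + (9, 8) = (9, 8)

2P = (9, 8)


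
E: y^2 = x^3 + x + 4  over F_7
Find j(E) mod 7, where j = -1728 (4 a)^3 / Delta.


Delta = -16(4 a^3 + 27 b^2) mod 7 = 3
-1728 * (4 a)^3 = -1728 * (4*1)^3 mod 7 = 1
j = 1 * 3^(-1) mod 7 = 5

j = 5 (mod 7)


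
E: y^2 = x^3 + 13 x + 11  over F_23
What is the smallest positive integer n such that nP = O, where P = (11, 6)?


Compute successive multiples of P until we hit O:
  1P = (11, 6)
  2P = (4, 14)
  3P = (14, 4)
  4P = (1, 18)
  5P = (6, 11)
  6P = (7, 13)
  7P = (21, 0)
  8P = (7, 10)
  ... (continuing to 14P)
  14P = O

ord(P) = 14


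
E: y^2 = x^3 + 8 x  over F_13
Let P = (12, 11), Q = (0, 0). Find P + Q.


P != Q, so use the chord formula.
s = (y2 - y1) / (x2 - x1) = (2) / (1) mod 13 = 2
x3 = s^2 - x1 - x2 mod 13 = 2^2 - 12 - 0 = 5
y3 = s (x1 - x3) - y1 mod 13 = 2 * (12 - 5) - 11 = 3

P + Q = (5, 3)


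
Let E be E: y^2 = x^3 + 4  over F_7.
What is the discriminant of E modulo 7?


4 a^3 + 27 b^2 = 4*0^3 + 27*4^2 = 0 + 432 = 432
Delta = -16 * (432) = -6912
Delta mod 7 = 4

Delta = 4 (mod 7)


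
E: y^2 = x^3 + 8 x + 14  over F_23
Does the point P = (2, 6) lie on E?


Check whether y^2 = x^3 + 8 x + 14 (mod 23) for (x, y) = (2, 6).
LHS: y^2 = 6^2 mod 23 = 13
RHS: x^3 + 8 x + 14 = 2^3 + 8*2 + 14 mod 23 = 15
LHS != RHS

No, not on the curve


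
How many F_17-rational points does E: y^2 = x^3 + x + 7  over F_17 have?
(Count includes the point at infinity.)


For each x in F_17, count y with y^2 = x^3 + 1 x + 7 mod 17:
  x = 1: RHS = 9, y in [3, 14]  -> 2 point(s)
  x = 2: RHS = 0, y in [0]  -> 1 point(s)
  x = 5: RHS = 1, y in [1, 16]  -> 2 point(s)
  x = 6: RHS = 8, y in [5, 12]  -> 2 point(s)
  x = 7: RHS = 0, y in [0]  -> 1 point(s)
  x = 8: RHS = 0, y in [0]  -> 1 point(s)
  x = 12: RHS = 13, y in [8, 9]  -> 2 point(s)
Affine points: 11. Add the point at infinity: total = 12.

#E(F_17) = 12


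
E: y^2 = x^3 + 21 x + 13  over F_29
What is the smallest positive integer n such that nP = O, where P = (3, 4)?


Compute successive multiples of P until we hit O:
  1P = (3, 4)
  2P = (1, 8)
  3P = (0, 19)
  4P = (22, 4)
  5P = (4, 25)
  6P = (28, 22)
  7P = (11, 3)
  8P = (20, 9)
  ... (continuing to 30P)
  30P = O

ord(P) = 30


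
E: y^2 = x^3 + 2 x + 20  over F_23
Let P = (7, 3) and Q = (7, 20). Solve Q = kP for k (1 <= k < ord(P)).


Enumerate multiples of P until we hit Q = (7, 20):
  1P = (7, 3)
  2P = (13, 9)
  3P = (4, 0)
  4P = (13, 14)
  5P = (7, 20)
Match found at i = 5.

k = 5


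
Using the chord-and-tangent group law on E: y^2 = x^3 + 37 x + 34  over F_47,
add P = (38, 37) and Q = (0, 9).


P != Q, so use the chord formula.
s = (y2 - y1) / (x2 - x1) = (19) / (9) mod 47 = 23
x3 = s^2 - x1 - x2 mod 47 = 23^2 - 38 - 0 = 21
y3 = s (x1 - x3) - y1 mod 47 = 23 * (38 - 21) - 37 = 25

P + Q = (21, 25)


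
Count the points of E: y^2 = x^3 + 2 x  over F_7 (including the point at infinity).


For each x in F_7, count y with y^2 = x^3 + 2 x + 0 mod 7:
  x = 0: RHS = 0, y in [0]  -> 1 point(s)
  x = 4: RHS = 2, y in [3, 4]  -> 2 point(s)
  x = 5: RHS = 2, y in [3, 4]  -> 2 point(s)
  x = 6: RHS = 4, y in [2, 5]  -> 2 point(s)
Affine points: 7. Add the point at infinity: total = 8.

#E(F_7) = 8


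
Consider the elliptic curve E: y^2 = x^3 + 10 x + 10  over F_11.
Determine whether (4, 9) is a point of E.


Check whether y^2 = x^3 + 10 x + 10 (mod 11) for (x, y) = (4, 9).
LHS: y^2 = 9^2 mod 11 = 4
RHS: x^3 + 10 x + 10 = 4^3 + 10*4 + 10 mod 11 = 4
LHS = RHS

Yes, on the curve


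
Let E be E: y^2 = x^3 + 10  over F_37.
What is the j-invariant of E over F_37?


Delta = -16(4 a^3 + 27 b^2) mod 37 = 16
-1728 * (4 a)^3 = -1728 * (4*0)^3 mod 37 = 0
j = 0 * 16^(-1) mod 37 = 0

j = 0 (mod 37)


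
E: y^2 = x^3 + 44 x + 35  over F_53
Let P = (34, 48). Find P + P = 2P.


Doubling: s = (3 x1^2 + a) / (2 y1)
s = (3*34^2 + 44) / (2*48) mod 53 = 41
x3 = s^2 - 2 x1 mod 53 = 41^2 - 2*34 = 23
y3 = s (x1 - x3) - y1 mod 53 = 41 * (34 - 23) - 48 = 32

2P = (23, 32)


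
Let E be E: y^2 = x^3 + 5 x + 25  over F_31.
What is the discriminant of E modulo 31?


4 a^3 + 27 b^2 = 4*5^3 + 27*25^2 = 500 + 16875 = 17375
Delta = -16 * (17375) = -278000
Delta mod 31 = 8

Delta = 8 (mod 31)


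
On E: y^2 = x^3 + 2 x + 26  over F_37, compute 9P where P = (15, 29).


k = 9 = 1001_2 (binary, LSB first: 1001)
Double-and-add from P = (15, 29):
  bit 0 = 1: acc = O + (15, 29) = (15, 29)
  bit 1 = 0: acc unchanged = (15, 29)
  bit 2 = 0: acc unchanged = (15, 29)
  bit 3 = 1: acc = (15, 29) + (16, 26) = (15, 8)

9P = (15, 8)


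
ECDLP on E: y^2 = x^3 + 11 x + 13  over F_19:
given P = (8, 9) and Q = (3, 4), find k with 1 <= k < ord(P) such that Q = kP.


Enumerate multiples of P until we hit Q = (3, 4):
  1P = (8, 9)
  2P = (1, 14)
  3P = (14, 17)
  4P = (3, 4)
Match found at i = 4.

k = 4


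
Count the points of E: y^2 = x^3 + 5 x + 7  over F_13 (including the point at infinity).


For each x in F_13, count y with y^2 = x^3 + 5 x + 7 mod 13:
  x = 1: RHS = 0, y in [0]  -> 1 point(s)
  x = 2: RHS = 12, y in [5, 8]  -> 2 point(s)
  x = 3: RHS = 10, y in [6, 7]  -> 2 point(s)
  x = 4: RHS = 0, y in [0]  -> 1 point(s)
  x = 5: RHS = 1, y in [1, 12]  -> 2 point(s)
  x = 8: RHS = 0, y in [0]  -> 1 point(s)
  x = 9: RHS = 1, y in [1, 12]  -> 2 point(s)
  x = 10: RHS = 4, y in [2, 11]  -> 2 point(s)
  x = 12: RHS = 1, y in [1, 12]  -> 2 point(s)
Affine points: 15. Add the point at infinity: total = 16.

#E(F_13) = 16


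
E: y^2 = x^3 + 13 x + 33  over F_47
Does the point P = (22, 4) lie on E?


Check whether y^2 = x^3 + 13 x + 33 (mod 47) for (x, y) = (22, 4).
LHS: y^2 = 4^2 mod 47 = 16
RHS: x^3 + 13 x + 33 = 22^3 + 13*22 + 33 mod 47 = 16
LHS = RHS

Yes, on the curve


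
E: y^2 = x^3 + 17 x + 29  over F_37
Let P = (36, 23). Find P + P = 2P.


Doubling: s = (3 x1^2 + a) / (2 y1)
s = (3*36^2 + 17) / (2*23) mod 37 = 31
x3 = s^2 - 2 x1 mod 37 = 31^2 - 2*36 = 1
y3 = s (x1 - x3) - y1 mod 37 = 31 * (36 - 1) - 23 = 26

2P = (1, 26)


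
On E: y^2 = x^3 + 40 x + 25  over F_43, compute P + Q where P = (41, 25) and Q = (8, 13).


P != Q, so use the chord formula.
s = (y2 - y1) / (x2 - x1) = (31) / (10) mod 43 = 16
x3 = s^2 - x1 - x2 mod 43 = 16^2 - 41 - 8 = 35
y3 = s (x1 - x3) - y1 mod 43 = 16 * (41 - 35) - 25 = 28

P + Q = (35, 28)


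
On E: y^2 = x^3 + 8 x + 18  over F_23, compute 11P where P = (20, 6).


k = 11 = 1011_2 (binary, LSB first: 1101)
Double-and-add from P = (20, 6):
  bit 0 = 1: acc = O + (20, 6) = (20, 6)
  bit 1 = 1: acc = (20, 6) + (7, 7) = (22, 3)
  bit 2 = 0: acc unchanged = (22, 3)
  bit 3 = 1: acc = (22, 3) + (3, 0) = (0, 15)

11P = (0, 15)


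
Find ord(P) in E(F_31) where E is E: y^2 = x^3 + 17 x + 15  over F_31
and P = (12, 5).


Compute successive multiples of P until we hit O:
  1P = (12, 5)
  2P = (17, 3)
  3P = (22, 30)
  4P = (11, 13)
  5P = (10, 10)
  6P = (23, 7)
  7P = (5, 16)
  8P = (19, 6)
  ... (continuing to 17P)
  17P = O

ord(P) = 17


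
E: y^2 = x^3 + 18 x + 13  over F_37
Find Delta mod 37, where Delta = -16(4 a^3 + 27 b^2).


4 a^3 + 27 b^2 = 4*18^3 + 27*13^2 = 23328 + 4563 = 27891
Delta = -16 * (27891) = -446256
Delta mod 37 = 1

Delta = 1 (mod 37)


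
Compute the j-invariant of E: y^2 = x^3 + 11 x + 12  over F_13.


Delta = -16(4 a^3 + 27 b^2) mod 13 = 2
-1728 * (4 a)^3 = -1728 * (4*11)^3 mod 13 = 8
j = 8 * 2^(-1) mod 13 = 4

j = 4 (mod 13)


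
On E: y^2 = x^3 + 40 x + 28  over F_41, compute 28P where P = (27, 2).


k = 28 = 11100_2 (binary, LSB first: 00111)
Double-and-add from P = (27, 2):
  bit 0 = 0: acc unchanged = O
  bit 1 = 0: acc unchanged = O
  bit 2 = 1: acc = O + (33, 4) = (33, 4)
  bit 3 = 1: acc = (33, 4) + (37, 3) = (30, 26)
  bit 4 = 1: acc = (30, 26) + (9, 25) = (6, 22)

28P = (6, 22)


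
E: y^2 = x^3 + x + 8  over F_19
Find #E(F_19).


For each x in F_19, count y with y^2 = x^3 + 1 x + 8 mod 19:
  x = 3: RHS = 0, y in [0]  -> 1 point(s)
  x = 4: RHS = 0, y in [0]  -> 1 point(s)
  x = 5: RHS = 5, y in [9, 10]  -> 2 point(s)
  x = 7: RHS = 16, y in [4, 15]  -> 2 point(s)
  x = 9: RHS = 5, y in [9, 10]  -> 2 point(s)
  x = 10: RHS = 11, y in [7, 12]  -> 2 point(s)
  x = 11: RHS = 1, y in [1, 18]  -> 2 point(s)
  x = 12: RHS = 0, y in [0]  -> 1 point(s)
  x = 14: RHS = 11, y in [7, 12]  -> 2 point(s)
  x = 15: RHS = 16, y in [4, 15]  -> 2 point(s)
  x = 16: RHS = 16, y in [4, 15]  -> 2 point(s)
  x = 17: RHS = 17, y in [6, 13]  -> 2 point(s)
  x = 18: RHS = 6, y in [5, 14]  -> 2 point(s)
Affine points: 23. Add the point at infinity: total = 24.

#E(F_19) = 24
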